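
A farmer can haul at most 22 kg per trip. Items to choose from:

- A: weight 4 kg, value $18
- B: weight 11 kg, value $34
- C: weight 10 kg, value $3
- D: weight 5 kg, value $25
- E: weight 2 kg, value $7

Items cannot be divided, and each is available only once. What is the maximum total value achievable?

$84

Check high-value combinations within 22 kg:
- A+B+D+E: weight 4+11+5+2=22, value 18+34+25+7=84
- A+B+D: weight 4+11+5=20, value 18+34+25=77
- B+D+E: weight 11+5+2=18, value 34+25+7=66
- B+D: weight 11+5=16, value 34+25=59
- A+B+E: weight 4+11+2=17, value 18+34+7=59
Best: $84.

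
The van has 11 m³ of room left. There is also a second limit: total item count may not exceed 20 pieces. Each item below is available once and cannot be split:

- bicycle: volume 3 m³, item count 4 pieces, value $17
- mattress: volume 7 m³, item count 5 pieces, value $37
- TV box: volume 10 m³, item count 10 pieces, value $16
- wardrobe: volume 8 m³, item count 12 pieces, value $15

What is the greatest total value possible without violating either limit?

Feasible sets respecting both limits:
- bicycle+mattress: volume 10, item count 9, value 54
- mattress: volume 7, item count 5, value 37
- bicycle+wardrobe: volume 11, item count 16, value 32
Best: $54.

$54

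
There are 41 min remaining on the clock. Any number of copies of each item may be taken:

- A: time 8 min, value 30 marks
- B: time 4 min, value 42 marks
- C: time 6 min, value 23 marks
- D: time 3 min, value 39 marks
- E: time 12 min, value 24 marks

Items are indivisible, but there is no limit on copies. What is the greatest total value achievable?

513 marks

Best value-per-unit is D at 39/3; filling with it alone gives 13×39 = 507.
Optimal mix: 2×B + 11×D → time 41, value 513.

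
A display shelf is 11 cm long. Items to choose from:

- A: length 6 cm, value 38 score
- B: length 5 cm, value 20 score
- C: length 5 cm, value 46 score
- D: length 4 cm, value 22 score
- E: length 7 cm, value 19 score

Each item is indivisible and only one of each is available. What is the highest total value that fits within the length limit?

84 score

This is a 0/1 knapsack; check combinations near the capacity.
- A+C: length 6+5=11, value 38+46=84
- C+D: length 5+4=9, value 46+22=68
- B+C: length 5+5=10, value 20+46=66
- A+D: length 6+4=10, value 38+22=60
Best: 84 score.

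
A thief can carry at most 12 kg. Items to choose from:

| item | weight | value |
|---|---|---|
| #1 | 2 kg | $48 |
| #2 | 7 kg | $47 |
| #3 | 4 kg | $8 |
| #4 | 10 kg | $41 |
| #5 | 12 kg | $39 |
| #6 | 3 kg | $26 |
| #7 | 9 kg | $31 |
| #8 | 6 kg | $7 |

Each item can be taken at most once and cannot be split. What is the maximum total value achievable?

Check high-value combinations within 12 kg:
- #1+#2+#6: weight 2+7+3=12, value 48+47+26=121
- #1+#2: weight 2+7=9, value 48+47=95
- #1+#4: weight 2+10=12, value 48+41=89
- #1+#3+#6: weight 2+4+3=9, value 48+8+26=82
- #1+#6+#8: weight 2+3+6=11, value 48+26+7=81
Best: $121.

$121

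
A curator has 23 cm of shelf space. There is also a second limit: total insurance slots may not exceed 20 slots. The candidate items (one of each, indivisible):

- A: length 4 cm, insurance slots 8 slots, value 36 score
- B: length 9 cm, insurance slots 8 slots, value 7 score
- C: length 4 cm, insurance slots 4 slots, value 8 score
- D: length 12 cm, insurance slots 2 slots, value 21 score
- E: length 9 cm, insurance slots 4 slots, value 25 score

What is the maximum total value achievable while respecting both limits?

69 score

Feasible sets respecting both limits:
- A+C+E: length 17, insurance slots 16, value 69
- A+B+E: length 22, insurance slots 20, value 68
- A+C+D: length 20, insurance slots 14, value 65
Best: 69 score.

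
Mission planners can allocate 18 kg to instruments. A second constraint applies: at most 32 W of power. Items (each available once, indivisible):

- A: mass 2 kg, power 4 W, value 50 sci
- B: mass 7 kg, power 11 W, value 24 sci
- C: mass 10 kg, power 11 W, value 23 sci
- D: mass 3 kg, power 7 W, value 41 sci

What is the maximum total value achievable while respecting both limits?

Feasible sets respecting both limits:
- A+B+D: mass 12, power 22, value 115
- A+C+D: mass 15, power 22, value 114
- A+D: mass 5, power 11, value 91
Best: 115 sci.

115 sci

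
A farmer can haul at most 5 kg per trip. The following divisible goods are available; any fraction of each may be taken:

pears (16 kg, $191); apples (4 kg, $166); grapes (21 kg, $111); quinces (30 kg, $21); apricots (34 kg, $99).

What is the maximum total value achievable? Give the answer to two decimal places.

Take in order of value per unit:
- apples (166/4 per unit): all 4 → value 166, running total 166.00
- pears (191/16 per unit): 1 of 16 → value 1×191/16 = 11.9375, running total 177.94
Total 177.94.

177.94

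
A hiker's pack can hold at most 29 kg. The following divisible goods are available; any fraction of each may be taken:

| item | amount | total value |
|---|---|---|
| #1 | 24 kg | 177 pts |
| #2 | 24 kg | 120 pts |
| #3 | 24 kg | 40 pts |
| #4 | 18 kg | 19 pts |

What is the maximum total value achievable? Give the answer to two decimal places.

Take in order of value per unit:
- #1 (177/24 per unit): all 24 → value 177, running total 177.00
- #2 (120/24 per unit): 5 of 24 → value 5×120/24 = 25.0000, running total 202.00
Total 202.00.

202.00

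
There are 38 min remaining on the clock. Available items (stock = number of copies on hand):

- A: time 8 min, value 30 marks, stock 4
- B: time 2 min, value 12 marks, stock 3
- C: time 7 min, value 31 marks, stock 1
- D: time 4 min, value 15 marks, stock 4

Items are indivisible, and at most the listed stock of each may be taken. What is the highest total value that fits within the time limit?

157 marks

Best selections within time 38 and stock limits:
- 1×A + 3×B + 1×C + 4×D: time 37, value 157
- 2×A + 3×B + 1×C + 2×D: time 37, value 157
Best: 157 marks.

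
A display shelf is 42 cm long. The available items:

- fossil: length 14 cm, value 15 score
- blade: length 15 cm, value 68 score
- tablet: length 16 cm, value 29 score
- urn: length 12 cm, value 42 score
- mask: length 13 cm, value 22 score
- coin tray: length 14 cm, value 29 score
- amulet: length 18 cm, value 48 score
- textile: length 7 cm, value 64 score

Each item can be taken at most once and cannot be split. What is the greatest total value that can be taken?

This is a 0/1 knapsack; check combinations near the capacity.
- blade+amulet+textile: length 15+18+7=40, value 68+48+64=180
- blade+urn+textile: length 15+12+7=34, value 68+42+64=174
- blade+coin tray+textile: length 15+14+7=36, value 68+29+64=161
- blade+tablet+textile: length 15+16+7=38, value 68+29+64=161
Best: 180 score.

180 score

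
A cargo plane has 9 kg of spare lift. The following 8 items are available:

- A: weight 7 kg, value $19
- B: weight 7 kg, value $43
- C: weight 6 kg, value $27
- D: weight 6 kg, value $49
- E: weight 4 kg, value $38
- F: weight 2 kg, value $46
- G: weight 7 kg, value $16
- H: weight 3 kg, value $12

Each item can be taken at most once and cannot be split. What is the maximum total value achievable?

$96

Check high-value combinations within 9 kg:
- E+F+H: weight 4+2+3=9, value 38+46+12=96
- D+F: weight 6+2=8, value 49+46=95
- B+F: weight 7+2=9, value 43+46=89
- E+F: weight 4+2=6, value 38+46=84
- C+F: weight 6+2=8, value 27+46=73
Best: $96.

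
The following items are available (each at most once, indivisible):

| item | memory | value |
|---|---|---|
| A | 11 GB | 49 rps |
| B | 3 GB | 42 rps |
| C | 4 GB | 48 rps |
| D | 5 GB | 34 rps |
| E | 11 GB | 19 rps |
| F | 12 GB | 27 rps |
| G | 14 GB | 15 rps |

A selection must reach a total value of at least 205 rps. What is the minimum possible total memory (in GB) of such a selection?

Subsets with value ≥ 205, sorted by total memory:
- A+B+C+D+E+F: memory 46, value 219
- A+B+C+D+E+G: memory 48, value 207
- A+B+C+D+F+G: memory 49, value 215
Minimum memory: 46 GB.

46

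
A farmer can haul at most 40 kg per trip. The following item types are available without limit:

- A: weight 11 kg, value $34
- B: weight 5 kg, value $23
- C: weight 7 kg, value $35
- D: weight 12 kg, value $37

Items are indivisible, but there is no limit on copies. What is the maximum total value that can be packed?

$198

Best value-per-unit is C at 35/7; filling with it alone gives 5×35 = 175.
Optimal mix: 1×B + 5×C → weight 40, value 198.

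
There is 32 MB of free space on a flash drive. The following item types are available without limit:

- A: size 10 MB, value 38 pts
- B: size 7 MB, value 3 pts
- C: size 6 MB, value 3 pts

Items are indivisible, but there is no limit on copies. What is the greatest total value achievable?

114 pts

Best value-per-unit is A at 38/10, and filling with it alone uses size 3×10=30. No mix of the others beats 3×38 = 114.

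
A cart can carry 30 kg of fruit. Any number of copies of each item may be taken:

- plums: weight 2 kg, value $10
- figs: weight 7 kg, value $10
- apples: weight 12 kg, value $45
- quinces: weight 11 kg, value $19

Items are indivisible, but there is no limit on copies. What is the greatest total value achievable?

$150

Best value-per-unit is plums at 10/2, and filling with it alone uses weight 15×2=30. No mix of the others beats 15×10 = 150.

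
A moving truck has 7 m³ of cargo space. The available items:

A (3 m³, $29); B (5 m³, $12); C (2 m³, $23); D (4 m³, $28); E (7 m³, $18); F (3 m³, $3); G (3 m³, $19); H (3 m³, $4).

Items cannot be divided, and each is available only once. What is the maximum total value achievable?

Check high-value combinations within 7 m³:
- A+D: volume 3+4=7, value 29+28=57
- A+C: volume 3+2=5, value 29+23=52
- C+D: volume 2+4=6, value 23+28=51
- A+G: volume 3+3=6, value 29+19=48
- D+G: volume 4+3=7, value 28+19=47
Best: $57.

$57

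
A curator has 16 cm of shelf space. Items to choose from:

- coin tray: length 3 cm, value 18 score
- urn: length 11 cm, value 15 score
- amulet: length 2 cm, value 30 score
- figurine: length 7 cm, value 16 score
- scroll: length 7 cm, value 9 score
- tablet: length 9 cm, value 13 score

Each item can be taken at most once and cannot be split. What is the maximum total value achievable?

Check high-value combinations within 16 cm:
- coin tray+amulet+figurine: length 3+2+7=12, value 18+30+16=64
- coin tray+urn+amulet: length 3+11+2=16, value 18+15+30=63
- coin tray+amulet+tablet: length 3+2+9=14, value 18+30+13=61
- coin tray+amulet+scroll: length 3+2+7=12, value 18+30+9=57
Best: 64 score.

64 score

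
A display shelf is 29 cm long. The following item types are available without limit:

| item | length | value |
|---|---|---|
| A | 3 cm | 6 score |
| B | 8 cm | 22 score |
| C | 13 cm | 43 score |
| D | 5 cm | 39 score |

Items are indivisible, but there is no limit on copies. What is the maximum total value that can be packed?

201 score

Best value-per-unit is D at 39/5; filling with it alone gives 5×39 = 195.
Optimal mix: 1×A + 5×D → length 28, value 201.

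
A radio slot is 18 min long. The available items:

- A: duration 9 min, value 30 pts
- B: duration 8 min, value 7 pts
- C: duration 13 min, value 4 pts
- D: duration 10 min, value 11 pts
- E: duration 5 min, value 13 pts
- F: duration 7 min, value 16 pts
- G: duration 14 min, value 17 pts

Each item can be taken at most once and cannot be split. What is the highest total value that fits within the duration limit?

Check high-value combinations within 18 min:
- A+F: duration 9+7=16, value 30+16=46
- A+E: duration 9+5=14, value 30+13=43
- A+B: duration 9+8=17, value 30+7=37
- A: duration 9, value 30
- E+F: duration 5+7=12, value 13+16=29
Best: 46 pts.

46 pts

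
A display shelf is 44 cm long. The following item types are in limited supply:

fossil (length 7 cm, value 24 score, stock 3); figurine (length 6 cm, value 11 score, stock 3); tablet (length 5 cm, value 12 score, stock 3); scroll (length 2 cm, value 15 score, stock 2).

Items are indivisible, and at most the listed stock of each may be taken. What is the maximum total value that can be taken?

Best selections within length 44 and stock limits:
- 3×fossil + 3×tablet + 2×scroll: length 40, value 138
- 3×fossil + 1×figurine + 2×tablet + 2×scroll: length 41, value 137
- 3×fossil + 2×figurine + 1×tablet + 2×scroll: length 42, value 136
- 3×fossil + 3×figurine + 2×scroll: length 43, value 135
Best: 138 score.

138 score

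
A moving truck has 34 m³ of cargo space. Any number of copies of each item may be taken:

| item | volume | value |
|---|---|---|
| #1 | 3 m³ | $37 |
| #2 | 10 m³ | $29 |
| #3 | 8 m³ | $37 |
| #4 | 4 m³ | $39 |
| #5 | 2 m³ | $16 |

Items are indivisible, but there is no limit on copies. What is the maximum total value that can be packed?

$409

Best value-per-unit is #1 at 37/3; filling with it alone gives 11×37 = 407.
Optimal mix: 10×#1 + 1×#4 → volume 34, value 409.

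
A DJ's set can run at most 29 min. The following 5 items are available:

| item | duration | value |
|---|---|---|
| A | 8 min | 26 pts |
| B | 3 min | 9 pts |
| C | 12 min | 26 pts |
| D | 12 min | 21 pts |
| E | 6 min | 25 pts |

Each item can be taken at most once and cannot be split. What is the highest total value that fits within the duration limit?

Check high-value combinations within 29 min:
- A+B+C+E: duration 8+3+12+6=29, value 26+9+26+25=86
- A+B+D+E: duration 8+3+12+6=29, value 26+9+21+25=81
- A+C+E: duration 8+12+6=26, value 26+26+25=77
Best: 86 pts.

86 pts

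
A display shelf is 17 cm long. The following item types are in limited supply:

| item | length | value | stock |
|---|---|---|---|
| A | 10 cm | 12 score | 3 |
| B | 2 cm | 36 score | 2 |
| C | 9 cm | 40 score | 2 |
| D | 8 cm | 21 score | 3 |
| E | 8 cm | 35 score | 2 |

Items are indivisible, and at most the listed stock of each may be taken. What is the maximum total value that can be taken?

112 score

Top feasible selections:
- 2×B + 1×C: length 13, value 112
- 2×B + 1×E: length 12, value 107
Best: 112 score.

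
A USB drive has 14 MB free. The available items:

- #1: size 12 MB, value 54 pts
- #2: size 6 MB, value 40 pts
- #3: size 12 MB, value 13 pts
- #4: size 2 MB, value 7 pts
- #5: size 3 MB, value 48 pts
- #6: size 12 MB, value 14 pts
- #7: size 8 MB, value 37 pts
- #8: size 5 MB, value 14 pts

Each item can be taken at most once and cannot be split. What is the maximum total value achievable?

102 pts

This is a 0/1 knapsack; check combinations near the capacity.
- #2+#5+#8: size 6+3+5=14, value 40+48+14=102
- #2+#4+#5: size 6+2+3=11, value 40+7+48=95
- #4+#5+#7: size 2+3+8=13, value 7+48+37=92
Best: 102 pts.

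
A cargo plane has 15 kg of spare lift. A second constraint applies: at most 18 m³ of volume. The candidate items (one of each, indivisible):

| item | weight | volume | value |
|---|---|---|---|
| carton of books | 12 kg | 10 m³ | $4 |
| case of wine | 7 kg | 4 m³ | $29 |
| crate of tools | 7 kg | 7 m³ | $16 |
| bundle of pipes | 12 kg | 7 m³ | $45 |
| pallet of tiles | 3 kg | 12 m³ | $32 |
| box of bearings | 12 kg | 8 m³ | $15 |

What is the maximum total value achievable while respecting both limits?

$61

Feasible sets respecting both limits:
- case of wine+pallet of tiles: weight 10, volume 16, value 61
- case of wine+crate of tools: weight 14, volume 11, value 45
- bundle of pipes: weight 12, volume 7, value 45
Best: $61.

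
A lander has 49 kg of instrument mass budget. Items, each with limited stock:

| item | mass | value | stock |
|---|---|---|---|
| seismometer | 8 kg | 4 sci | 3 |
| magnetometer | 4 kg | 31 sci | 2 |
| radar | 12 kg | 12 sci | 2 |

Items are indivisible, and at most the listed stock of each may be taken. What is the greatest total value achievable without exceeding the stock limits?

94 sci

Best selections within mass 49 and stock limits:
- 2×seismometer + 2×magnetometer + 2×radar: mass 48, value 94
- 1×seismometer + 2×magnetometer + 2×radar: mass 40, value 90
- 2×magnetometer + 2×radar: mass 32, value 86
- 3×seismometer + 2×magnetometer + 1×radar: mass 44, value 86
Best: 94 sci.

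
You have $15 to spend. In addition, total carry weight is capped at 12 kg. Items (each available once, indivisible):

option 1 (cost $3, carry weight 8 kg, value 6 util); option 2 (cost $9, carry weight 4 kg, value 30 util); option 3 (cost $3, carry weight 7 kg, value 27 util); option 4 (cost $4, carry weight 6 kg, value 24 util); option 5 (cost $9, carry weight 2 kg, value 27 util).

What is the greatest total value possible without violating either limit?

57 util

Feasible sets respecting both limits:
- option 2+option 3: cost 12, carry weight 11, value 57
- option 2+option 4: cost 13, carry weight 10, value 54
- option 3+option 5: cost 12, carry weight 9, value 54
Best: 57 util.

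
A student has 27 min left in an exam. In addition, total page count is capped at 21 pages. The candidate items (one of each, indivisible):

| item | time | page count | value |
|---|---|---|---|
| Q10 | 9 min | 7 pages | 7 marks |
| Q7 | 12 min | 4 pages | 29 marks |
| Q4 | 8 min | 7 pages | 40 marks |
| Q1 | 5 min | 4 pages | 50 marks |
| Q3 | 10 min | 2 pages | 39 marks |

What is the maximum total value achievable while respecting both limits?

129 marks

Feasible sets respecting both limits:
- Q4+Q1+Q3: time 23, page count 13, value 129
- Q7+Q4+Q1: time 25, page count 15, value 119
- Q7+Q1+Q3: time 27, page count 10, value 118
- Q10+Q4+Q1: time 22, page count 18, value 97
Best: 129 marks.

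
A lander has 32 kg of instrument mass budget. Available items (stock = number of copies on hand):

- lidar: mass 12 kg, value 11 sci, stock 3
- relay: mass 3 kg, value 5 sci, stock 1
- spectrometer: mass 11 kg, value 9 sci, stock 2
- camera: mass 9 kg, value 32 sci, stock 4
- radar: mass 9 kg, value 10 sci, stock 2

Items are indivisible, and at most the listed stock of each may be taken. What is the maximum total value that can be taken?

Best selections within mass 32 and stock limits:
- 1×relay + 3×camera: mass 30, value 101
- 3×camera: mass 27, value 96
- 1×relay + 2×camera + 1×radar: mass 30, value 79
Best: 101 sci.

101 sci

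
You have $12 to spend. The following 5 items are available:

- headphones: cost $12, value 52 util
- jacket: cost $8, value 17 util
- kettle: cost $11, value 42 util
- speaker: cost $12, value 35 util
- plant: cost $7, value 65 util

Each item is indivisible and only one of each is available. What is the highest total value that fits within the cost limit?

65 util

Check high-value combinations within $12:
- plant: cost 7, value 65
- headphones: cost 12, value 52
- kettle: cost 11, value 42
- speaker: cost 12, value 35
Best: 65 util.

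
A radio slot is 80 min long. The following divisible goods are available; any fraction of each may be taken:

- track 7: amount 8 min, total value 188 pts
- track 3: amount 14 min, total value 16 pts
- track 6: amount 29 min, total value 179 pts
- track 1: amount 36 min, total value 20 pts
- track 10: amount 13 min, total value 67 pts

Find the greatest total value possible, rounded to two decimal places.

458.89

Take in order of value per unit:
- track 7 (188/8 per unit): all 8 → value 188, running total 188.00
- track 6 (179/29 per unit): all 29 → value 179, running total 367.00
- track 10 (67/13 per unit): all 13 → value 67, running total 434.00
- track 3 (16/14 per unit): all 14 → value 16, running total 450.00
- track 1 (20/36 per unit): 16 of 36 → value 16×20/36 = 8.8889, running total 458.89
Total 458.89.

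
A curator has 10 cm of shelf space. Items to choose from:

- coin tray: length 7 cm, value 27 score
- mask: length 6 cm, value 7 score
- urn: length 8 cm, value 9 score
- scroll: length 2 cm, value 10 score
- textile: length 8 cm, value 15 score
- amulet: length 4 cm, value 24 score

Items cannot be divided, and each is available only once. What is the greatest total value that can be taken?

37 score

Check high-value combinations within 10 cm:
- coin tray+scroll: length 7+2=9, value 27+10=37
- scroll+amulet: length 2+4=6, value 10+24=34
- mask+amulet: length 6+4=10, value 7+24=31
- coin tray: length 7, value 27
Best: 37 score.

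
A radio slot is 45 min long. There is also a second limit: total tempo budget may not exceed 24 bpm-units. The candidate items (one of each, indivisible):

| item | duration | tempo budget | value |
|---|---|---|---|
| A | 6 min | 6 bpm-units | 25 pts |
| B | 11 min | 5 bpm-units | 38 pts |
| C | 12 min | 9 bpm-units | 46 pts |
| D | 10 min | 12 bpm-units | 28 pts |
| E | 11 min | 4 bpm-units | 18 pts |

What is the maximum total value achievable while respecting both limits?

Feasible sets respecting both limits:
- A+B+C+E: duration 40, tempo budget 24, value 127
- A+B+C: duration 29, tempo budget 20, value 109
- B+C+E: duration 34, tempo budget 18, value 102
Best: 127 pts.

127 pts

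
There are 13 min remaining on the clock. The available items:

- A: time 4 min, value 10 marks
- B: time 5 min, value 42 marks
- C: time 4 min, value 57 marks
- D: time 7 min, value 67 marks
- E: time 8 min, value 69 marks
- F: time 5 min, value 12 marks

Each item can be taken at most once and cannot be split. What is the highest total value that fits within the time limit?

126 marks

Check high-value combinations within 13 min:
- C+E: time 4+8=12, value 57+69=126
- C+D: time 4+7=11, value 57+67=124
- B+E: time 5+8=13, value 42+69=111
- B+D: time 5+7=12, value 42+67=109
- A+B+C: time 4+5+4=13, value 10+42+57=109
Best: 126 marks.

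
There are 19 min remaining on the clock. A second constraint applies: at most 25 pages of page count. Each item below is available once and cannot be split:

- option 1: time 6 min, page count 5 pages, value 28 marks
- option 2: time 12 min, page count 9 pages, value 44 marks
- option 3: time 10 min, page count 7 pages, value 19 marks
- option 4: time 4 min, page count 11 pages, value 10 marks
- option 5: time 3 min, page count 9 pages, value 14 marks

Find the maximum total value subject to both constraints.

Feasible sets respecting both limits:
- option 1+option 2: time 18, page count 14, value 72
- option 1+option 3+option 5: time 19, page count 21, value 61
- option 2+option 5: time 15, page count 18, value 58
Best: 72 marks.

72 marks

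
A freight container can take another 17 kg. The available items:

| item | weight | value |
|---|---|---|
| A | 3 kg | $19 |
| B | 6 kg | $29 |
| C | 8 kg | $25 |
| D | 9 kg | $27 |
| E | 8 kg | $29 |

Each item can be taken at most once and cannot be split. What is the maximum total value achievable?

$77

Check high-value combinations within 17 kg:
- A+B+E: weight 3+6+8=17, value 19+29+29=77
- A+B+C: weight 3+6+8=17, value 19+29+25=73
- B+E: weight 6+8=14, value 29+29=58
Best: $77.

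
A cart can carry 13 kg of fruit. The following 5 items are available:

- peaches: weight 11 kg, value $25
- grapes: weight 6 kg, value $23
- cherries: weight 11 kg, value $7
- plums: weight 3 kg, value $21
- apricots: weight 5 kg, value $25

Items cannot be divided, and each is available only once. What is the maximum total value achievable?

$48

Check high-value combinations within 13 kg:
- grapes+apricots: weight 6+5=11, value 23+25=48
- plums+apricots: weight 3+5=8, value 21+25=46
- grapes+plums: weight 6+3=9, value 23+21=44
- apricots: weight 5, value 25
- peaches: weight 11, value 25
Best: $48.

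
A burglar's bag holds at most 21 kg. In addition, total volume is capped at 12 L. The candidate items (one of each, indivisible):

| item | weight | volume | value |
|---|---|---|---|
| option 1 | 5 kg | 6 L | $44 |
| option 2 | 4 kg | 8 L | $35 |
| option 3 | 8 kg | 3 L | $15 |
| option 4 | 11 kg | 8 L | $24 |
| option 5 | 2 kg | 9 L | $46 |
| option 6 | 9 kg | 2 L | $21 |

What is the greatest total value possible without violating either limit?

Feasible sets respecting both limits:
- option 5+option 6: weight 11, volume 11, value 67
- option 1+option 6: weight 14, volume 8, value 65
- option 3+option 5: weight 10, volume 12, value 61
Best: $67.

$67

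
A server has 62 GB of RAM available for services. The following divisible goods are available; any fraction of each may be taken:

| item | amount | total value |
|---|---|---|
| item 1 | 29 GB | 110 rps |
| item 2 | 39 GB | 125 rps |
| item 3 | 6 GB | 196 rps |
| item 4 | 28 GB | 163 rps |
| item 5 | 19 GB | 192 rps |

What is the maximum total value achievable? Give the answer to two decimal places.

585.14

Take in order of value per unit:
- item 3 (196/6 per unit): all 6 → value 196, running total 196.00
- item 5 (192/19 per unit): all 19 → value 192, running total 388.00
- item 4 (163/28 per unit): all 28 → value 163, running total 551.00
- item 1 (110/29 per unit): 9 of 29 → value 9×110/29 = 34.1379, running total 585.14
Total 585.14.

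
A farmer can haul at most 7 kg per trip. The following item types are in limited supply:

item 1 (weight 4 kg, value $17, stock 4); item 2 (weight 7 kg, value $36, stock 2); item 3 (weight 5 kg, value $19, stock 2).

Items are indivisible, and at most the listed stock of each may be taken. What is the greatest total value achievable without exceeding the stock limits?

$36

Top feasible selections:
- 1×item 2: weight 7, value 36
- 1×item 3: weight 5, value 19
- 1×item 1: weight 4, value 17
Best: $36.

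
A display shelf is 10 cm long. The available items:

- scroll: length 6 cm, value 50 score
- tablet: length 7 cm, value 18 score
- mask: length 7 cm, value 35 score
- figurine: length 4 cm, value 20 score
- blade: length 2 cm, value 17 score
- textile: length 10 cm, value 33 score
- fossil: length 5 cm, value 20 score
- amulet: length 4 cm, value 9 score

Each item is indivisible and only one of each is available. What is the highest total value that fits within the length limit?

70 score

Check high-value combinations within 10 cm:
- scroll+figurine: length 6+4=10, value 50+20=70
- scroll+blade: length 6+2=8, value 50+17=67
- scroll+amulet: length 6+4=10, value 50+9=59
- mask+blade: length 7+2=9, value 35+17=52
Best: 70 score.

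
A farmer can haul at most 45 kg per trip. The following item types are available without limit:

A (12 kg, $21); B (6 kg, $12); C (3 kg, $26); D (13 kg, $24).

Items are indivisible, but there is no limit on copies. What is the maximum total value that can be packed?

$390

Best value-per-unit is C at 26/3, and filling with it alone uses weight 15×3=45. No mix of the others beats 15×26 = 390.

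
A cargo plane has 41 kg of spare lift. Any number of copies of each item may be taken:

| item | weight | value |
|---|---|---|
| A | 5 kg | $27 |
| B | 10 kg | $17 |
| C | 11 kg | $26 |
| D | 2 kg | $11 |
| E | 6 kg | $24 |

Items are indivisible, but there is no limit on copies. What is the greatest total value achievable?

$225

Best value-per-unit is D at 11/2; filling with it alone gives 20×11 = 220.
Optimal mix: 1×A + 18×D → weight 41, value 225.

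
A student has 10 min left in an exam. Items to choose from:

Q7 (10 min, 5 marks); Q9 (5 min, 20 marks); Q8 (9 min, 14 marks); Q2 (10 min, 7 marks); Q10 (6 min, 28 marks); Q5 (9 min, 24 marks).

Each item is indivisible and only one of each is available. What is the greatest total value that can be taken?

28 marks

Check high-value combinations within 10 min:
- Q10: time 6, value 28
- Q5: time 9, value 24
- Q9: time 5, value 20
- Q8: time 9, value 14
- Q2: time 10, value 7
Best: 28 marks.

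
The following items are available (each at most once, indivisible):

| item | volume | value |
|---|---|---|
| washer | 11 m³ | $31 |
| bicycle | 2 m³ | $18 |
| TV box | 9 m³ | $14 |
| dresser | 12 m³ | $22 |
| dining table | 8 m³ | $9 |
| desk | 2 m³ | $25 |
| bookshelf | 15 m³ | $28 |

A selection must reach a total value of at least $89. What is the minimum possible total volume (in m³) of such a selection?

Subsets with value ≥ 89, sorted by total volume:
- washer+bicycle+dresser+desk: volume 27, value 96
- washer+bicycle+desk+bookshelf: volume 30, value 102
Minimum volume: 27 m³.

27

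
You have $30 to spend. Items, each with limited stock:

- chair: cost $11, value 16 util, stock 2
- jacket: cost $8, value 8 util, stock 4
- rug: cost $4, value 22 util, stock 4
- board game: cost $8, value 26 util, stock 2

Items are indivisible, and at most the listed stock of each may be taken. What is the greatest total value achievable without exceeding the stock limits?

118 util

Best selections within cost 30 and stock limits:
- 3×rug + 2×board game: cost 28, value 118
- 4×rug + 1×board game: cost 24, value 114
Best: 118 util.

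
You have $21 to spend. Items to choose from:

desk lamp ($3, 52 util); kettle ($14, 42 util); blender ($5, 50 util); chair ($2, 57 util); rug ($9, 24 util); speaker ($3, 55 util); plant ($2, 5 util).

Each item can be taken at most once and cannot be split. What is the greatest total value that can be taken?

This is a 0/1 knapsack; check combinations near the capacity.
- desk lamp+blender+chair+speaker+plant: cost 3+5+2+3+2=15, value 52+50+57+55+5=219
- desk lamp+blender+chair+speaker: cost 3+5+2+3=13, value 52+50+57+55=214
- desk lamp+chair+rug+speaker+plant: cost 3+2+9+3+2=19, value 52+57+24+55+5=193
Best: 219 util.

219 util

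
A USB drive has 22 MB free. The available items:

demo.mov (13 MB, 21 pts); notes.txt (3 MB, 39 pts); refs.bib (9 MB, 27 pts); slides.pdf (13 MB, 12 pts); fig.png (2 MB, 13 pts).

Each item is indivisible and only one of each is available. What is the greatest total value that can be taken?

Check high-value combinations within 22 MB:
- notes.txt+refs.bib+fig.png: size 3+9+2=14, value 39+27+13=79
- demo.mov+notes.txt+fig.png: size 13+3+2=18, value 21+39+13=73
- notes.txt+refs.bib: size 3+9=12, value 39+27=66
- notes.txt+slides.pdf+fig.png: size 3+13+2=18, value 39+12+13=64
Best: 79 pts.

79 pts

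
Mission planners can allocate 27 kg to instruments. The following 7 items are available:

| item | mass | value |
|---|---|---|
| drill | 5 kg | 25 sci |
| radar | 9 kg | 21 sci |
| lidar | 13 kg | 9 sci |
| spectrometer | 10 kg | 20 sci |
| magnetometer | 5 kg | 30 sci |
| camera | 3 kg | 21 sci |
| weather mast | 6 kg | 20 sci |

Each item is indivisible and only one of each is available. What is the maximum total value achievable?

Check high-value combinations within 27 kg:
- drill+radar+magnetometer+camera: mass 5+9+5+3=22, value 25+21+30+21=97
- drill+magnetometer+camera+weather mast: mass 5+5+3+6=19, value 25+30+21+20=96
- drill+spectrometer+magnetometer+camera: mass 5+10+5+3=23, value 25+20+30+21=96
- drill+radar+magnetometer+weather mast: mass 5+9+5+6=25, value 25+21+30+20=96
Best: 97 sci.

97 sci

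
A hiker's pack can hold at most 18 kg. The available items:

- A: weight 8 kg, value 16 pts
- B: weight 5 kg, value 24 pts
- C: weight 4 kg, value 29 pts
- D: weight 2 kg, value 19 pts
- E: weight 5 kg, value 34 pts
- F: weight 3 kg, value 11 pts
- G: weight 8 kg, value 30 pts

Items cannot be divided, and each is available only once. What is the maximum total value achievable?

106 pts

Check high-value combinations within 18 kg:
- B+C+D+E: weight 5+4+2+5=16, value 24+29+19+34=106
- B+C+E+F: weight 5+4+5+3=17, value 24+29+34+11=98
- D+E+F+G: weight 2+5+3+8=18, value 19+34+11+30=94
Best: 106 pts.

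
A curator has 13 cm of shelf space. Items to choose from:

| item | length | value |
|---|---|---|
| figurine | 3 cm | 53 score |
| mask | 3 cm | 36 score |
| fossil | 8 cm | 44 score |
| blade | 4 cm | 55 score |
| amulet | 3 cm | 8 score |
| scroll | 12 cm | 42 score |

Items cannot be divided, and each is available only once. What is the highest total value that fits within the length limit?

152 score

Check high-value combinations within 13 cm:
- figurine+mask+blade+amulet: length 3+3+4+3=13, value 53+36+55+8=152
- figurine+mask+blade: length 3+3+4=10, value 53+36+55=144
- figurine+blade+amulet: length 3+4+3=10, value 53+55+8=116
Best: 152 score.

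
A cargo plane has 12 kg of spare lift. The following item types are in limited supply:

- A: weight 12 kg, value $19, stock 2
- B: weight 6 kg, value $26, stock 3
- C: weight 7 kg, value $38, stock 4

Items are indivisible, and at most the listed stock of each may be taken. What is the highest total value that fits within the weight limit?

$52

Top feasible selections:
- 2×B: weight 12, value 52
- 1×C: weight 7, value 38
- 1×B: weight 6, value 26
Best: $52.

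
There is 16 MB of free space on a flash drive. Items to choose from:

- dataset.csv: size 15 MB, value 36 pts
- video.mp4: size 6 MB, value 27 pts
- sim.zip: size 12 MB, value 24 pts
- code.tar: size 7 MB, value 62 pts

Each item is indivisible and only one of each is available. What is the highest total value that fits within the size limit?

89 pts

Check high-value combinations within 16 MB:
- video.mp4+code.tar: size 6+7=13, value 27+62=89
- code.tar: size 7, value 62
- dataset.csv: size 15, value 36
- video.mp4: size 6, value 27
Best: 89 pts.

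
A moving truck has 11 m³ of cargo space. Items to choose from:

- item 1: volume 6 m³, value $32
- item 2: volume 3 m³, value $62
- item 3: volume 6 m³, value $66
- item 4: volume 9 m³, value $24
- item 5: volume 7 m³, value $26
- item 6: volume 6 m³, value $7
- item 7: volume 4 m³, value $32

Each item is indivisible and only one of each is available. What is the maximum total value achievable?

Check high-value combinations within 11 m³:
- item 2+item 3: volume 3+6=9, value 62+66=128
- item 3+item 7: volume 6+4=10, value 66+32=98
- item 2+item 7: volume 3+4=7, value 62+32=94
- item 1+item 2: volume 6+3=9, value 32+62=94
- item 2+item 5: volume 3+7=10, value 62+26=88
Best: $128.

$128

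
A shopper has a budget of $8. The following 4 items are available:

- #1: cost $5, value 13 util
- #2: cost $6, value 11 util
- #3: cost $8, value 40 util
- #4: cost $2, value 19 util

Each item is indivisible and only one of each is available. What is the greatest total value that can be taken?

Check high-value combinations within $8:
- #3: cost 8, value 40
- #1+#4: cost 5+2=7, value 13+19=32
- #2+#4: cost 6+2=8, value 11+19=30
- #4: cost 2, value 19
- #1: cost 5, value 13
Best: 40 util.

40 util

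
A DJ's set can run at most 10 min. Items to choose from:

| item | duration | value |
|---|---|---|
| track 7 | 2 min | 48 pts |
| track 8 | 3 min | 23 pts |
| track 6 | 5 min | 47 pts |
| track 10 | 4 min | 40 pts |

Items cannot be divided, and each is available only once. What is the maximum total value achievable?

Check high-value combinations within 10 min:
- track 7+track 8+track 6: duration 2+3+5=10, value 48+23+47=118
- track 7+track 8+track 10: duration 2+3+4=9, value 48+23+40=111
- track 7+track 6: duration 2+5=7, value 48+47=95
- track 7+track 10: duration 2+4=6, value 48+40=88
- track 6+track 10: duration 5+4=9, value 47+40=87
Best: 118 pts.

118 pts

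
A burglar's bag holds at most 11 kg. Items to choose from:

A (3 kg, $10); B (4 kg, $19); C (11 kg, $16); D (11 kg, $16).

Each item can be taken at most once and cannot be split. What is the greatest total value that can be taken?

Check high-value combinations within 11 kg:
- A+B: weight 3+4=7, value 10+19=29
- B: weight 4, value 19
- C: weight 11, value 16
- D: weight 11, value 16
Best: $29.

$29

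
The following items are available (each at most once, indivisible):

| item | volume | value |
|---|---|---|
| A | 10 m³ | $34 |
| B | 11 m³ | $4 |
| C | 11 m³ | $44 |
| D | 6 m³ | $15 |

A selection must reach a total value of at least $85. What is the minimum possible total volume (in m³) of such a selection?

Subsets with value ≥ 85, sorted by total volume:
- A+C+D: volume 27, value 93
- A+B+C+D: volume 38, value 97
Minimum volume: 27 m³.

27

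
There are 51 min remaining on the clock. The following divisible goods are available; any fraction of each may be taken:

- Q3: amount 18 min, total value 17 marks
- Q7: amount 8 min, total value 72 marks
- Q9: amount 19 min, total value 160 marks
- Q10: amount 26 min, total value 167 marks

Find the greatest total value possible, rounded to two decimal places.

386.15

Take in order of value per unit:
- Q7 (72/8 per unit): all 8 → value 72, running total 72.00
- Q9 (160/19 per unit): all 19 → value 160, running total 232.00
- Q10 (167/26 per unit): 24 of 26 → value 24×167/26 = 154.1538, running total 386.15
Total 386.15.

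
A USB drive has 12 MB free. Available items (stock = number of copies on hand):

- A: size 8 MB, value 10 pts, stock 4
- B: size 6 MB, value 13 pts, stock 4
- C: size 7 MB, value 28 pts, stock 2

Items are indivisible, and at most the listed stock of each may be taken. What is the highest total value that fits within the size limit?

Best selections within size 12 and stock limits:
- 1×C: size 7, value 28
- 2×B: size 12, value 26
Best: 28 pts.

28 pts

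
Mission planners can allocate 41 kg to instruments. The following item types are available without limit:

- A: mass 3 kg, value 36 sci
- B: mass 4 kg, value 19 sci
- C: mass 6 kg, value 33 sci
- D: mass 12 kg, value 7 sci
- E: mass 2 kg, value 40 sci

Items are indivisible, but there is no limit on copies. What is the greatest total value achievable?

800 sci

Best value-per-unit is E at 40/2, and filling with it alone uses mass 20×2=40. No mix of the others beats 20×40 = 800.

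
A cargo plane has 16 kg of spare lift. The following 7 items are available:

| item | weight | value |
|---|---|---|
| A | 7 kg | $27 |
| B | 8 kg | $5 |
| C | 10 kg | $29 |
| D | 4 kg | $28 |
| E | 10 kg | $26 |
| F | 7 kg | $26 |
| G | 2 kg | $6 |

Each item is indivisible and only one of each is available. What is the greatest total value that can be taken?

Check high-value combinations within 16 kg:
- C+D+G: weight 10+4+2=16, value 29+28+6=63
- A+D+G: weight 7+4+2=13, value 27+28+6=61
- D+F+G: weight 4+7+2=13, value 28+26+6=60
- D+E+G: weight 4+10+2=16, value 28+26+6=60
- A+F+G: weight 7+7+2=16, value 27+26+6=59
Best: $63.

$63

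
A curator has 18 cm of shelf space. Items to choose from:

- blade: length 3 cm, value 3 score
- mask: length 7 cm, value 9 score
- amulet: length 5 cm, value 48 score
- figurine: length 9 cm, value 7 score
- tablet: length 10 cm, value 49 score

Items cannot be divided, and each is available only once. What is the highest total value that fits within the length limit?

100 score

Check high-value combinations within 18 cm:
- blade+amulet+tablet: length 3+5+10=18, value 3+48+49=100
- amulet+tablet: length 5+10=15, value 48+49=97
- blade+mask+amulet: length 3+7+5=15, value 3+9+48=60
- blade+amulet+figurine: length 3+5+9=17, value 3+48+7=58
Best: 100 score.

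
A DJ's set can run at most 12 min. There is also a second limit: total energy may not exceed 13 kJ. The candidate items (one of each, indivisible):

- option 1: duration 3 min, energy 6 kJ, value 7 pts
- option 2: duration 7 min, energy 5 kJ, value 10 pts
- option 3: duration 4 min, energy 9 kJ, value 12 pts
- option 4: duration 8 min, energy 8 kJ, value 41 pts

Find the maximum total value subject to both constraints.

Feasible sets respecting both limits:
- option 4: duration 8, energy 8, value 41
- option 1+option 2: duration 10, energy 11, value 17
- option 3: duration 4, energy 9, value 12
- option 2: duration 7, energy 5, value 10
Best: 41 pts.

41 pts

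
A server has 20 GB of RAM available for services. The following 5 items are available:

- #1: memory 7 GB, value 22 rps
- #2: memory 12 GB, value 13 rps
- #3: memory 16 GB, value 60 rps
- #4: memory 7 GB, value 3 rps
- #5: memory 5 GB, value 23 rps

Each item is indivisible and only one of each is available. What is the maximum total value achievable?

Check high-value combinations within 20 GB:
- #3: memory 16, value 60
- #1+#4+#5: memory 7+7+5=19, value 22+3+23=48
- #1+#5: memory 7+5=12, value 22+23=45
Best: 60 rps.

60 rps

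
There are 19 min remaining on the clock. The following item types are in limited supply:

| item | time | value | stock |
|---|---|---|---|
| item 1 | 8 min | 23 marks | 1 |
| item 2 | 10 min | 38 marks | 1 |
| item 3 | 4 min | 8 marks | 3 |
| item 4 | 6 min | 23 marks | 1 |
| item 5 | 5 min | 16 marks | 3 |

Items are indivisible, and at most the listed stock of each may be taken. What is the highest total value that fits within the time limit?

62 marks

Top feasible selections:
- 1×item 2 + 1×item 3 + 1×item 5: time 19, value 62
- 1×item 1 + 1×item 4 + 1×item 5: time 19, value 62
Best: 62 marks.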